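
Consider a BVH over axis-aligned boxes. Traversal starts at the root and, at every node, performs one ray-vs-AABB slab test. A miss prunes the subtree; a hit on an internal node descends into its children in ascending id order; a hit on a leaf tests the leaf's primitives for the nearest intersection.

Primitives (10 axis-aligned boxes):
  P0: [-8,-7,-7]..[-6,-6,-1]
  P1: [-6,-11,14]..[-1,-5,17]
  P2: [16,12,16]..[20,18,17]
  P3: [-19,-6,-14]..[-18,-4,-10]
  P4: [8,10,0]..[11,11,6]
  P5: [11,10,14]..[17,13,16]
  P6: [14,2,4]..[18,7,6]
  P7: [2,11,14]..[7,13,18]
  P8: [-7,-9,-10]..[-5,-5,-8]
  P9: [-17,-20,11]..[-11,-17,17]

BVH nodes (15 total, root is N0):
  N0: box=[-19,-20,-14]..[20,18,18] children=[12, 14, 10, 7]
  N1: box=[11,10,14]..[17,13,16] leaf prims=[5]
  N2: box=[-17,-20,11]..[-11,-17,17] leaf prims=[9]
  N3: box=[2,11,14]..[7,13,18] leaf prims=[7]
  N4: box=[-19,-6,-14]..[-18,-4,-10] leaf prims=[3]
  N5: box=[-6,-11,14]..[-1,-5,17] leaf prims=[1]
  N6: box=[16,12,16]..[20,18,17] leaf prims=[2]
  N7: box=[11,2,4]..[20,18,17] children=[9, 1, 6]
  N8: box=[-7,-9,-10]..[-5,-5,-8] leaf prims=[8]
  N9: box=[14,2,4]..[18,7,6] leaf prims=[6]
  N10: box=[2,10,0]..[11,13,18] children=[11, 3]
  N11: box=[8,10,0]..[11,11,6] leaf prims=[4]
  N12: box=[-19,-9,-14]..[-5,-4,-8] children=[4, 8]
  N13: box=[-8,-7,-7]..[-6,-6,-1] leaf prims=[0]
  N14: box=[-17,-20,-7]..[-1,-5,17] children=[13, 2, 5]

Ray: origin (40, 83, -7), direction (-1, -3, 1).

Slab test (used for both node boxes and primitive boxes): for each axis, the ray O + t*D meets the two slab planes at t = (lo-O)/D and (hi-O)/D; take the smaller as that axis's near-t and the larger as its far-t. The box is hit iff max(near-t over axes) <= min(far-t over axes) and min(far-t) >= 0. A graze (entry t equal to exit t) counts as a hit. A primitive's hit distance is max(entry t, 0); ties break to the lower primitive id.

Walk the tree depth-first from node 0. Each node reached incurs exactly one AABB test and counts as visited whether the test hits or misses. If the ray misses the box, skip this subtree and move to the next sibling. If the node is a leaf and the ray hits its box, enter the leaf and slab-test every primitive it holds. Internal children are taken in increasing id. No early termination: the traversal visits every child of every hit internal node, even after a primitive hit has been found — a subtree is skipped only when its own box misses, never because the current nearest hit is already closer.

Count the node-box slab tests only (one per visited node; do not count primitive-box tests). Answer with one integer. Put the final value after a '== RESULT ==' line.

Walk:
N0 x:[20,59] y:[65/3,103/3] z:[-7,25] -> hit [65/3,25], descend [7, 10, 12, 14]
  N7 x:[20,29] y:[65/3,27] z:[11,24] -> hit [65/3,24], descend [1, 6, 9]
    N1 x:[23,29] y:[70/3,73/3] z:[21,23] -> miss, prune
    N6 x:[20,24] y:[65/3,71/3] z:[23,24] -> hit [23,71/3] leaf, test {P2@t=23}
    N9 x:[22,26] y:[76/3,27] z:[11,13] -> miss, prune
  N10 x:[29,38] y:[70/3,73/3] z:[7,25] -> miss, prune
  N12 x:[45,59] y:[29,92/3] z:[-7,-1] -> miss, prune
  N14 x:[41,57] y:[88/3,103/3] z:[0,24] -> miss, prune

Summary -> nodes [0, 7, 1, 6, 9, 10, 12, 14]; box-tests=8; leaf-entries=1; first=P2

== RESULT ==
8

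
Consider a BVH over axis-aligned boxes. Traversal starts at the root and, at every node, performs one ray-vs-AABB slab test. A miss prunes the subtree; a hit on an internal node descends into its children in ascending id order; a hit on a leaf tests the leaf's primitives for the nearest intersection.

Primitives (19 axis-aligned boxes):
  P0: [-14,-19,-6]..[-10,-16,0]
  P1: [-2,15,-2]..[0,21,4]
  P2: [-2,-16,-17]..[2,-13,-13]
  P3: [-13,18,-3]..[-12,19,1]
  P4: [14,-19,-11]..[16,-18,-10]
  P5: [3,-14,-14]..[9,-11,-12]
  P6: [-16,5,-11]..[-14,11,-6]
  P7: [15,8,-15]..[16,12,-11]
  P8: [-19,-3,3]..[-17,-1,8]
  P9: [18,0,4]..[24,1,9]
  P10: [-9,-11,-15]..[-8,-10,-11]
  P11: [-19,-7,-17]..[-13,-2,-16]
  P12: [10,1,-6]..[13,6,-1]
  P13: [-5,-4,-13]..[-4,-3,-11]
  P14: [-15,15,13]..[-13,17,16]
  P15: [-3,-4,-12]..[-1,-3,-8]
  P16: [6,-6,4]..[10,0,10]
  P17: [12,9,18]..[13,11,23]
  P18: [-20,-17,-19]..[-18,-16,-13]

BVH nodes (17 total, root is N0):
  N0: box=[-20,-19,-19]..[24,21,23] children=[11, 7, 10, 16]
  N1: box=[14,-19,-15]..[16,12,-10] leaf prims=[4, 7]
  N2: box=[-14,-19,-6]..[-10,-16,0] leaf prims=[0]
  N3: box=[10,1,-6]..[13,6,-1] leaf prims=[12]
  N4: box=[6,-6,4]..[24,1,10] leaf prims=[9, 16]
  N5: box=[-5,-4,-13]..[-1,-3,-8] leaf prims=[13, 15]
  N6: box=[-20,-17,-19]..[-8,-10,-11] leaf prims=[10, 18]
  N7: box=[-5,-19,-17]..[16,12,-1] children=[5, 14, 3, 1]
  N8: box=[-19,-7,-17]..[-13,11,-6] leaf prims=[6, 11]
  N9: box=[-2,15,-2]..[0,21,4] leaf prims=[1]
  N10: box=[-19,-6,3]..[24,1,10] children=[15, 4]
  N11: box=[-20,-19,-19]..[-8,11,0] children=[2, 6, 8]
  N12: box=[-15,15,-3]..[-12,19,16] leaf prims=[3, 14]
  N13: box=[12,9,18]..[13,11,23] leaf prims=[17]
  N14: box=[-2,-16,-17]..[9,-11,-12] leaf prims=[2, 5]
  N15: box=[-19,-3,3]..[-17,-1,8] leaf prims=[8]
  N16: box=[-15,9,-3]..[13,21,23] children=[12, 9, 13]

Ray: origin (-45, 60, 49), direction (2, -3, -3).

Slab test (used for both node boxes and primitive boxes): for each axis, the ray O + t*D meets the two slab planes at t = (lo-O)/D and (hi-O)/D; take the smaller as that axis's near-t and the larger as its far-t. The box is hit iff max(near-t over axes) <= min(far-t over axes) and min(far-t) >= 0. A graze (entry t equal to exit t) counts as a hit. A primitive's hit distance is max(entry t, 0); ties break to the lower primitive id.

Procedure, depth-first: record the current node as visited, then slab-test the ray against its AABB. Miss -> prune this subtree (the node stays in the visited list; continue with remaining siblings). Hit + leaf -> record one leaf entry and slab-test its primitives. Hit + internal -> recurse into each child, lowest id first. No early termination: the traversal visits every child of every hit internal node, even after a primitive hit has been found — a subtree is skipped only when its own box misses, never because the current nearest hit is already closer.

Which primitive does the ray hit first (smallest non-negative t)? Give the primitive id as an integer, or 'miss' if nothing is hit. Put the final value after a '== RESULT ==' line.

Trace the traversal:
N0 x:[25/2,69/2] y:[13,79/3] z:[26/3,68/3] -> hit [13,68/3], descend [7, 10, 11, 16]
  N7 x:[20,61/2] y:[16,79/3] z:[50/3,22] -> hit [20,22], descend [1, 3, 5, 14]
    N1 x:[59/2,61/2] y:[16,79/3] z:[59/3,64/3] -> miss, prune
    N3 x:[55/2,29] y:[18,59/3] z:[50/3,55/3] -> miss, prune
    N5 x:[20,22] y:[21,64/3] z:[19,62/3] -> miss, prune
    N14 x:[43/2,27] y:[71/3,76/3] z:[61/3,22] -> miss, prune
  N10 x:[13,69/2] y:[59/3,22] z:[13,46/3] -> miss, prune
  N11 x:[25/2,37/2] y:[49/3,79/3] z:[49/3,68/3] -> hit [49/3,37/2], descend [2, 6, 8]
    N2 x:[31/2,35/2] y:[76/3,79/3] z:[49/3,55/3] -> miss, prune
    N6 x:[25/2,37/2] y:[70/3,77/3] z:[20,68/3] -> miss, prune
    N8 x:[13,16] y:[49/3,67/3] z:[55/3,22] -> miss, prune
  N16 x:[15,29] y:[13,17] z:[26/3,52/3] -> hit [15,17], descend [9, 12, 13]
    N9 x:[43/2,45/2] y:[13,15] z:[15,17] -> miss, prune
    N12 x:[15,33/2] y:[41/3,15] z:[11,52/3] -> hit [15,15] leaf, test {P3(miss), P14(miss)}
    N13 x:[57/2,29] y:[49/3,17] z:[26/3,31/3] -> miss, prune

15 AABB tests over nodes [0, 7, 1, 3, 5, 14, 10, 11, 2, 6, 8, 16, 9, 12, 13]; 1 leaf entered; closest miss.

== RESULT ==
miss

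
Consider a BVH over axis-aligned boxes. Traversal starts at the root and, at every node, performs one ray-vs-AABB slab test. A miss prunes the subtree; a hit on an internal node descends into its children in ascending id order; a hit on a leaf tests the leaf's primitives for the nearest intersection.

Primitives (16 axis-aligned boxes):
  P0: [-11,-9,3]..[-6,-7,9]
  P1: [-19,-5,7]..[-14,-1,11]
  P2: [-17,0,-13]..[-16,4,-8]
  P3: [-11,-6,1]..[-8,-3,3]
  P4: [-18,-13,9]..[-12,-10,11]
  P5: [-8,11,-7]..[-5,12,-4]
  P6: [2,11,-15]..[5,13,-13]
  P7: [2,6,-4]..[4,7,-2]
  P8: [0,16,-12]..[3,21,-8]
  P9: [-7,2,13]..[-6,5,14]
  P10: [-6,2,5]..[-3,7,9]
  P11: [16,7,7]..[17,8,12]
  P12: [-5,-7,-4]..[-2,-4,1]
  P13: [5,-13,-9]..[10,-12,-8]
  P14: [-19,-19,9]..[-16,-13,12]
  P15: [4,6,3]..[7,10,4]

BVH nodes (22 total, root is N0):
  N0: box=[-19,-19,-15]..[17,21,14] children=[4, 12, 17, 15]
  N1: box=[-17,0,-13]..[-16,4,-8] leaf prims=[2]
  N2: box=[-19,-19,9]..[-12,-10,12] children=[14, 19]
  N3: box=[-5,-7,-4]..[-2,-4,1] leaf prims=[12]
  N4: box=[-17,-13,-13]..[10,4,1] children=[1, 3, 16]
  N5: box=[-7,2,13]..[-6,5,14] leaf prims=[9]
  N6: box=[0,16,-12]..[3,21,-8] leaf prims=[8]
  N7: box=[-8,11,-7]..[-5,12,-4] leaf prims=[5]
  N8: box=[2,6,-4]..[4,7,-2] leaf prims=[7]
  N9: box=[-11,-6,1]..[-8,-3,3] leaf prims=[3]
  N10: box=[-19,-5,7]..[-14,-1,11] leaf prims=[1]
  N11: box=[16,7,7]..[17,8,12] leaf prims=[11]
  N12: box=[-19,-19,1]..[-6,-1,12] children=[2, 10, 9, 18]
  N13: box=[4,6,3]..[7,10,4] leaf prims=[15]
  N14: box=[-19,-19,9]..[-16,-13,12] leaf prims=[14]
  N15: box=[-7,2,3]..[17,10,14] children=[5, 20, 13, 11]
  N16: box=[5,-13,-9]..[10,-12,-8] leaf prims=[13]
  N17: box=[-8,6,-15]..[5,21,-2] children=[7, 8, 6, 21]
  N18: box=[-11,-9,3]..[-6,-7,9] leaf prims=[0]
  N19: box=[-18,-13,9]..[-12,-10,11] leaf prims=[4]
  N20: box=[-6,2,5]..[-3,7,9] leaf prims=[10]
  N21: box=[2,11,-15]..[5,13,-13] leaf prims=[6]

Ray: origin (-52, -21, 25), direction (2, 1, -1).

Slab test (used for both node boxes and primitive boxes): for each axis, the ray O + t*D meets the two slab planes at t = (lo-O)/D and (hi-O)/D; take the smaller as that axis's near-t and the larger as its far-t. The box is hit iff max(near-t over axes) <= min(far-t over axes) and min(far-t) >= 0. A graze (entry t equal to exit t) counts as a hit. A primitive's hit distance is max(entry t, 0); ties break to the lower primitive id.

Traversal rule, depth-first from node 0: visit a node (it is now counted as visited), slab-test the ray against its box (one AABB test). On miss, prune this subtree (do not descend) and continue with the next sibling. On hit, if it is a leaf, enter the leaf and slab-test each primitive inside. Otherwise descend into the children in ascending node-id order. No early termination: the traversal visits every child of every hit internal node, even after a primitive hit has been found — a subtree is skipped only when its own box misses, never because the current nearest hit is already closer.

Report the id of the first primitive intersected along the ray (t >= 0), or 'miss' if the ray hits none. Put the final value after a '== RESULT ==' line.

Trace the traversal:
N0 x:[33/2,69/2] y:[2,42] z:[11,40] -> hit [33/2,69/2], descend [4, 12, 15, 17]
  N4 x:[35/2,31] y:[8,25] z:[24,38] -> hit [24,25], descend [1, 3, 16]
    N1 x:[35/2,18] y:[21,25] z:[33,38] -> miss, prune
    N3 x:[47/2,25] y:[14,17] z:[24,29] -> miss, prune
    N16 x:[57/2,31] y:[8,9] z:[33,34] -> miss, prune
  N12 x:[33/2,23] y:[2,20] z:[13,24] -> hit [33/2,20], descend [2, 9, 10, 18]
    N2 x:[33/2,20] y:[2,11] z:[13,16] -> miss, prune
    N9 x:[41/2,22] y:[15,18] z:[22,24] -> miss, prune
    N10 x:[33/2,19] y:[16,20] z:[14,18] -> hit [33/2,18] leaf, test {P1@t=33/2}
    N18 x:[41/2,23] y:[12,14] z:[16,22] -> miss, prune
  N15 x:[45/2,69/2] y:[23,31] z:[11,22] -> miss, prune
  N17 x:[22,57/2] y:[27,42] z:[27,40] -> hit [27,57/2], descend [6, 7, 8, 21]
    N6 x:[26,55/2] y:[37,42] z:[33,37] -> miss, prune
    N7 x:[22,47/2] y:[32,33] z:[29,32] -> miss, prune
    N8 x:[27,28] y:[27,28] z:[27,29] -> hit [27,28] leaf, test {P7@t=27}
    N21 x:[27,57/2] y:[32,34] z:[38,40] -> miss, prune

Summary -> nodes [0, 4, 1, 3, 16, 12, 2, 9, 10, 18, 15, 17, 6, 7, 8, 21]; box-tests=16; leaf-entries=2; first=P1

== RESULT ==
1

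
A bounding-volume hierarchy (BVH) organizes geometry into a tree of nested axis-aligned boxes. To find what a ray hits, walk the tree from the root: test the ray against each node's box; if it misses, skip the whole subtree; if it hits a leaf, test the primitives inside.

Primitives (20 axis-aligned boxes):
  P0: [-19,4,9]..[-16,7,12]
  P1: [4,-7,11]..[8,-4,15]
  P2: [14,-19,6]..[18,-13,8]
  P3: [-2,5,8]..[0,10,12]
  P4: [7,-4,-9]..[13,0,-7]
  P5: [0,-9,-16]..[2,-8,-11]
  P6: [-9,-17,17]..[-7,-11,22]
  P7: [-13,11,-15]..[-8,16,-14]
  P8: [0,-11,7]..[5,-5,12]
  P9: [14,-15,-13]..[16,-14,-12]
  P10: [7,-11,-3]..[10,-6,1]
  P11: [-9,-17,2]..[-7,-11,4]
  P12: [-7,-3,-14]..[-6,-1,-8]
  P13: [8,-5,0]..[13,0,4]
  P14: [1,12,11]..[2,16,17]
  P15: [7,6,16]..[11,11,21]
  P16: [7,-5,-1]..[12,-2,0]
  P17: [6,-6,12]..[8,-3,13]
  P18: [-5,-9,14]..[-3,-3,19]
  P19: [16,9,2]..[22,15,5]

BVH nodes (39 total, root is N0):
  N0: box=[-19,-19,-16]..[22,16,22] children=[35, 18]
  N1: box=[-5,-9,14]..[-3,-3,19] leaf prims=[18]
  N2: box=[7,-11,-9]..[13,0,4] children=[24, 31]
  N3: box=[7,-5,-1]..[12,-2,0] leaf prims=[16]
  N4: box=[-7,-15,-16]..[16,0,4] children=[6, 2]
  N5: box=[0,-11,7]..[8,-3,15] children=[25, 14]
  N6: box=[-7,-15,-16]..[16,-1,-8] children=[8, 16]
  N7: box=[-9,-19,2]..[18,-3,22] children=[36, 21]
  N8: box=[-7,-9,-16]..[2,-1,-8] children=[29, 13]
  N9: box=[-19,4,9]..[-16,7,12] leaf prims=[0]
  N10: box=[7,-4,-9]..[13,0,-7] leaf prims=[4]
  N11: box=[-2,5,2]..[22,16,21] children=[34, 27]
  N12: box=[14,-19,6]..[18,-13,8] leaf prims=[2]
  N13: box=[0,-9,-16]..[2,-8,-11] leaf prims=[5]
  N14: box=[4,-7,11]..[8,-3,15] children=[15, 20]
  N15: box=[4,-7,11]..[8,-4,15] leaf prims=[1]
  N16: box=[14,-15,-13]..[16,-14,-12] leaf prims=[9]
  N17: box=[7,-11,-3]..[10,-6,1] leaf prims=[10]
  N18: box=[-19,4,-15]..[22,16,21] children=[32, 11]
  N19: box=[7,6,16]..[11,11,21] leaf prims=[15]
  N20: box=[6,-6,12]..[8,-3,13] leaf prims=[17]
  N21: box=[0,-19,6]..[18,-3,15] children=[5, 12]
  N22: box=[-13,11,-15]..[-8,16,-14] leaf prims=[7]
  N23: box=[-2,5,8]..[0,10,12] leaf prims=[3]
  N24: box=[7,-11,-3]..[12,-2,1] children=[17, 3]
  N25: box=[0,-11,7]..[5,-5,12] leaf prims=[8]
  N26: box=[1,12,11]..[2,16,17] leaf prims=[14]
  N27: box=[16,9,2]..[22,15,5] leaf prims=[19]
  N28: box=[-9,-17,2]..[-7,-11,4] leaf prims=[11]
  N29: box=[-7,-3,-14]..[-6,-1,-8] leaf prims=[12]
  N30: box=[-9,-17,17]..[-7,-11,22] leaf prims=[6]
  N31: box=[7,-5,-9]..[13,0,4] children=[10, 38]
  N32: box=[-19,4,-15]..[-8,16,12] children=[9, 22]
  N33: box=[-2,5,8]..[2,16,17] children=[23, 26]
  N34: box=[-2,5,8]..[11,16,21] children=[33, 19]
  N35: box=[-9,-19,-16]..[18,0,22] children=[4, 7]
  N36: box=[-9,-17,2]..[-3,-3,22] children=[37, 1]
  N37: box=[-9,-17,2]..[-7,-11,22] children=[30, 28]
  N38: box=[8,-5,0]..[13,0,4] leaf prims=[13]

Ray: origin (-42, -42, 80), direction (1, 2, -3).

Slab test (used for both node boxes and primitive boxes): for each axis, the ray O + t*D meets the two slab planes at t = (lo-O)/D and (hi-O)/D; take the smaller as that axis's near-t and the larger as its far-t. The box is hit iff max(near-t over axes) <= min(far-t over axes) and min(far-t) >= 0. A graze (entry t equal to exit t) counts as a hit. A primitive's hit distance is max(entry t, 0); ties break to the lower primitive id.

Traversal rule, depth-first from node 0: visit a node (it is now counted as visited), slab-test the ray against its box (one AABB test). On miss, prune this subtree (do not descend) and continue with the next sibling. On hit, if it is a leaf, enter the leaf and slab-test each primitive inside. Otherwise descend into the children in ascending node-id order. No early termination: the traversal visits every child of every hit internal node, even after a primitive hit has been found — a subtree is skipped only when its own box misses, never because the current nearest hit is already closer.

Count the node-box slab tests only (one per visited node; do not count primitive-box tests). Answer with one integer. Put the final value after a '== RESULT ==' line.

Traverse from the root:
N0 x:[23,64] y:[23/2,29] z:[58/3,32] -> hit [23,29], descend [18, 35]
  N18 x:[23,64] y:[23,29] z:[59/3,95/3] -> hit [23,29], descend [11, 32]
    N11 x:[40,64] y:[47/2,29] z:[59/3,26] -> miss, prune
    N32 x:[23,34] y:[23,29] z:[68/3,95/3] -> hit [23,29], descend [9, 22]
      N9 x:[23,26] y:[23,49/2] z:[68/3,71/3] -> hit [23,71/3] leaf, test {P0@t=23}
      N22 x:[29,34] y:[53/2,29] z:[94/3,95/3] -> miss, prune
  N35 x:[33,60] y:[23/2,21] z:[58/3,32] -> miss, prune

Visited [0, 18, 11, 32, 9, 22, 35]. Tests: 7 box, 1 leaf. Nearest: P0.

== RESULT ==
7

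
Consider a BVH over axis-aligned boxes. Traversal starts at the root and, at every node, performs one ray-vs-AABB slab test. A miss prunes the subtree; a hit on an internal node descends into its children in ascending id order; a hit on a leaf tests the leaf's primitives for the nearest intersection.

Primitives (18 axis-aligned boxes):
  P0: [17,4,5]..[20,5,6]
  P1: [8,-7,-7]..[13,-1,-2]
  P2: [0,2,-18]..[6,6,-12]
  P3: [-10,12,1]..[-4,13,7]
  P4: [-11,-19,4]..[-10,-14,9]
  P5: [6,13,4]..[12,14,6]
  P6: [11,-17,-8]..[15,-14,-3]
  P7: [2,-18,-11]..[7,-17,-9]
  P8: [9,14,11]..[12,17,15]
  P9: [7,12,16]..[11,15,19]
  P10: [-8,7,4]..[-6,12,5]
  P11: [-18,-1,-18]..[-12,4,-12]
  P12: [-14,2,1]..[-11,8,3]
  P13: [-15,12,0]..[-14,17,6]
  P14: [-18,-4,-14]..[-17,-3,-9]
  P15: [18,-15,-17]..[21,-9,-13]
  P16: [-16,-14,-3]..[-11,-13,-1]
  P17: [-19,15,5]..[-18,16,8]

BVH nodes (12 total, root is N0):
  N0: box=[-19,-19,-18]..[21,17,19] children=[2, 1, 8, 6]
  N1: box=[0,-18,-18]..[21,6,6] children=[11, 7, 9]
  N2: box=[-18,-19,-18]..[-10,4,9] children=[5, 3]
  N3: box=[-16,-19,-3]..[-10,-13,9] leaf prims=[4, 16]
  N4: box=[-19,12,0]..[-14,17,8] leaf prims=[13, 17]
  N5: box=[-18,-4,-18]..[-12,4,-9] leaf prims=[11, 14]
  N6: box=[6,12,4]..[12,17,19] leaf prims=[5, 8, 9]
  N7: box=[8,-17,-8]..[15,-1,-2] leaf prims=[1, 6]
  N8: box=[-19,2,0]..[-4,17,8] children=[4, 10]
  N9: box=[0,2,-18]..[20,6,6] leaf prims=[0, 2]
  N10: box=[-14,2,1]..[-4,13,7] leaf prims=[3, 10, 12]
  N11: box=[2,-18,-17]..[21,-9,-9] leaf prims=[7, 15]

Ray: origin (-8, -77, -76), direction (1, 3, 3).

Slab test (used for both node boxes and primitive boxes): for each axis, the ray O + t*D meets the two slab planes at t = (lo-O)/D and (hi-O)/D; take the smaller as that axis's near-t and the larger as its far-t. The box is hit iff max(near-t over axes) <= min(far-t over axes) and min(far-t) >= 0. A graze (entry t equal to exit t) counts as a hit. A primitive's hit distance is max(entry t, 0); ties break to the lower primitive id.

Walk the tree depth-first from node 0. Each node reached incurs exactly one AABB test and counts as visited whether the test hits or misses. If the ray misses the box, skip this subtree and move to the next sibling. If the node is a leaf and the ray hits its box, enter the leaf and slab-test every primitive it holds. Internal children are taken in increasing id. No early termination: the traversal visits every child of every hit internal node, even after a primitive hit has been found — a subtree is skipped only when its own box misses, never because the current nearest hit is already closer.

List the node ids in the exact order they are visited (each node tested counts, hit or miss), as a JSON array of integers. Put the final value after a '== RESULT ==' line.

Trace the traversal:
N0 x:[-11,29] y:[58/3,94/3] z:[58/3,95/3] -> hit [58/3,29], descend [1, 2, 6, 8]
  N1 x:[8,29] y:[59/3,83/3] z:[58/3,82/3] -> hit [59/3,82/3], descend [7, 9, 11]
    N7 x:[16,23] y:[20,76/3] z:[68/3,74/3] -> hit [68/3,23] leaf, test {P1(miss), P6(miss)}
    N9 x:[8,28] y:[79/3,83/3] z:[58/3,82/3] -> hit [79/3,82/3] leaf, test {P0@t=27, P2(miss)}
    N11 x:[10,29] y:[59/3,68/3] z:[59/3,67/3] -> hit [59/3,67/3] leaf, test {P7(miss), P15(miss)}
  N2 x:[-10,-2] y:[58/3,27] z:[58/3,85/3] -> miss, prune
  N6 x:[14,20] y:[89/3,94/3] z:[80/3,95/3] -> miss, prune
  N8 x:[-11,4] y:[79/3,94/3] z:[76/3,28] -> miss, prune

Visited [0, 1, 7, 9, 11, 2, 6, 8]. Tests: 8 box, 3 leaf. Nearest: P0.

== RESULT ==
[0, 1, 7, 9, 11, 2, 6, 8]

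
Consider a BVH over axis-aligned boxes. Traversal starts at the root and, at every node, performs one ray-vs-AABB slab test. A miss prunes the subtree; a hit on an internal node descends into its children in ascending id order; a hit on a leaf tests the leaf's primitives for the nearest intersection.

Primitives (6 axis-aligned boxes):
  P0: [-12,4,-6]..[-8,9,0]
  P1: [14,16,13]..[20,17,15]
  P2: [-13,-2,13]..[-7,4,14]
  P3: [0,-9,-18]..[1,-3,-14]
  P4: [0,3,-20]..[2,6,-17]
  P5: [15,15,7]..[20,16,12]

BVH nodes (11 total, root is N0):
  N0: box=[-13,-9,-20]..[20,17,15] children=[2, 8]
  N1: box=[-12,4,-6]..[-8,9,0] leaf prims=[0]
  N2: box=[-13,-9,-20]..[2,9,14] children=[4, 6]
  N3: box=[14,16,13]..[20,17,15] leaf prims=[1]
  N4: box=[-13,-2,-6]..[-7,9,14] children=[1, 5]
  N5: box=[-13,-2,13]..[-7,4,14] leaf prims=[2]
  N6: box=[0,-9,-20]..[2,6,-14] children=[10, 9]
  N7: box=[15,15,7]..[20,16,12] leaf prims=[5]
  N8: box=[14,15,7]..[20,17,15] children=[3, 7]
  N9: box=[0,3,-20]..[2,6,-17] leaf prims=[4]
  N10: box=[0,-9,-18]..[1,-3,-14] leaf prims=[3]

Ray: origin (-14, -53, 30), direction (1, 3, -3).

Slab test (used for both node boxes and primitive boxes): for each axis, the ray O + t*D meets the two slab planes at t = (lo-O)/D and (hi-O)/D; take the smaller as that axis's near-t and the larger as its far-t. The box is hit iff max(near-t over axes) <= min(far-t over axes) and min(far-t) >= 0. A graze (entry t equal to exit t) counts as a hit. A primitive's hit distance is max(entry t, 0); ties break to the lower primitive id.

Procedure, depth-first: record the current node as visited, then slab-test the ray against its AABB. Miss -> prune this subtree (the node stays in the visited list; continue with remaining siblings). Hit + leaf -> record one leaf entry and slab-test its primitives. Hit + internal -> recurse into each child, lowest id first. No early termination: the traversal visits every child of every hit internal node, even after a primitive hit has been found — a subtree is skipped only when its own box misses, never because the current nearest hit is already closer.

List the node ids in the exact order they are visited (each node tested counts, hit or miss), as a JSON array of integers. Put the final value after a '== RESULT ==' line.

Traverse from the root:
N0 x:[1,34] y:[44/3,70/3] z:[5,50/3] -> hit [44/3,50/3], descend [2, 8]
  N2 x:[1,16] y:[44/3,62/3] z:[16/3,50/3] -> hit [44/3,16], descend [4, 6]
    N4 x:[1,7] y:[17,62/3] z:[16/3,12] -> miss, prune
    N6 x:[14,16] y:[44/3,59/3] z:[44/3,50/3] -> hit [44/3,16], descend [9, 10]
      N9 x:[14,16] y:[56/3,59/3] z:[47/3,50/3] -> miss, prune
      N10 x:[14,15] y:[44/3,50/3] z:[44/3,16] -> hit [44/3,15] leaf, test {P3@t=44/3}
  N8 x:[28,34] y:[68/3,70/3] z:[5,23/3] -> miss, prune

Visited [0, 2, 4, 6, 9, 10, 8]. Tests: 7 box, 1 leaf. Nearest: P3.

== RESULT ==
[0, 2, 4, 6, 9, 10, 8]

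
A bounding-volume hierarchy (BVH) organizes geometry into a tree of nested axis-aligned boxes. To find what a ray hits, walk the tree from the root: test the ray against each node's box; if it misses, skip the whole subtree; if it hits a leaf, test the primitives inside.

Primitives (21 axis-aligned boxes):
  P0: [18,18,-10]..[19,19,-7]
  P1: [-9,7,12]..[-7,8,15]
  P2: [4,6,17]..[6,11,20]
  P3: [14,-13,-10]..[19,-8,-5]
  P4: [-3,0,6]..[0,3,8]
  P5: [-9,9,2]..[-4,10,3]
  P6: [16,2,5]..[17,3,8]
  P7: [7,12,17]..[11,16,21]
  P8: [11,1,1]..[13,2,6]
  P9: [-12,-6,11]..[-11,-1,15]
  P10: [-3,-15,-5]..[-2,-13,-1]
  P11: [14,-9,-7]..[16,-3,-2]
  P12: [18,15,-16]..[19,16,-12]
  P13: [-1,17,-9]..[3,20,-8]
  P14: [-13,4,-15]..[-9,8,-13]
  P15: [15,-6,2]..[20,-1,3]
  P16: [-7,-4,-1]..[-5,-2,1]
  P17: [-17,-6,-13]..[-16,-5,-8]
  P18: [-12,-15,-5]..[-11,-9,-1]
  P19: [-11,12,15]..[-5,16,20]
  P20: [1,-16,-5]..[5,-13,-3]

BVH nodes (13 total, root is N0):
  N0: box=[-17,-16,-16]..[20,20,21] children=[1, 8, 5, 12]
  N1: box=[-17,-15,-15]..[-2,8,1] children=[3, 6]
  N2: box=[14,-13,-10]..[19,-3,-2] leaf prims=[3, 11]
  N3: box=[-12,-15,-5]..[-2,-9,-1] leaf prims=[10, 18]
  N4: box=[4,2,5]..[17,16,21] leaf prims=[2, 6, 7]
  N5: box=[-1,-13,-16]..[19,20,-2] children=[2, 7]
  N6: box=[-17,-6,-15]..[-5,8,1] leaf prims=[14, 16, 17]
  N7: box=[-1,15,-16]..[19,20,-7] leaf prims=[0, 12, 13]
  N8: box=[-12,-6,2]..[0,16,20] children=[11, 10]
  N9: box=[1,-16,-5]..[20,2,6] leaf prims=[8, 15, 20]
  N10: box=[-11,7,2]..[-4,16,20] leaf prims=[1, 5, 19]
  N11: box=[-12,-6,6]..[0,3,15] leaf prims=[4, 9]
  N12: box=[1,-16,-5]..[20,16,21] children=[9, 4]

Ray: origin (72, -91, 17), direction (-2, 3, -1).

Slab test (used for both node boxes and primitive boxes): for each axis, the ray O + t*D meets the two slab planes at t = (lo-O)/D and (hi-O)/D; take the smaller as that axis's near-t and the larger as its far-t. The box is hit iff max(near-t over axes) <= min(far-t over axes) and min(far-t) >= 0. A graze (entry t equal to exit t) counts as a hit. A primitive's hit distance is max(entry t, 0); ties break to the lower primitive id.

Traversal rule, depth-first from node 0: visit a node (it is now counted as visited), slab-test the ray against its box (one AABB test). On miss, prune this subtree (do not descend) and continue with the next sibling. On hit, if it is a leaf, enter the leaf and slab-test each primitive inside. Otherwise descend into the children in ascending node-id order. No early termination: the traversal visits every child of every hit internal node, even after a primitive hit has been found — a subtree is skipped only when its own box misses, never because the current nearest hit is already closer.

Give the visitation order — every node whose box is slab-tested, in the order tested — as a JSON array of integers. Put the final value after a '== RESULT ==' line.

Trace the traversal:
N0 x:[26,89/2] y:[25,37] z:[-4,33] -> hit [26,33], descend [1, 5, 8, 12]
  N1 x:[37,89/2] y:[76/3,33] z:[16,32] -> miss, prune
  N5 x:[53/2,73/2] y:[26,37] z:[19,33] -> hit [53/2,33], descend [2, 7]
    N2 x:[53/2,29] y:[26,88/3] z:[19,27] -> hit [53/2,27] leaf, test {P3@t=53/2, P11(miss)}
    N7 x:[53/2,73/2] y:[106/3,37] z:[24,33] -> miss, prune
  N8 x:[36,42] y:[85/3,107/3] z:[-3,15] -> miss, prune
  N12 x:[26,71/2] y:[25,107/3] z:[-4,22] -> miss, prune

Visited [0, 1, 5, 2, 7, 8, 12]. Tests: 7 box, 1 leaf. Nearest: P3.

== RESULT ==
[0, 1, 5, 2, 7, 8, 12]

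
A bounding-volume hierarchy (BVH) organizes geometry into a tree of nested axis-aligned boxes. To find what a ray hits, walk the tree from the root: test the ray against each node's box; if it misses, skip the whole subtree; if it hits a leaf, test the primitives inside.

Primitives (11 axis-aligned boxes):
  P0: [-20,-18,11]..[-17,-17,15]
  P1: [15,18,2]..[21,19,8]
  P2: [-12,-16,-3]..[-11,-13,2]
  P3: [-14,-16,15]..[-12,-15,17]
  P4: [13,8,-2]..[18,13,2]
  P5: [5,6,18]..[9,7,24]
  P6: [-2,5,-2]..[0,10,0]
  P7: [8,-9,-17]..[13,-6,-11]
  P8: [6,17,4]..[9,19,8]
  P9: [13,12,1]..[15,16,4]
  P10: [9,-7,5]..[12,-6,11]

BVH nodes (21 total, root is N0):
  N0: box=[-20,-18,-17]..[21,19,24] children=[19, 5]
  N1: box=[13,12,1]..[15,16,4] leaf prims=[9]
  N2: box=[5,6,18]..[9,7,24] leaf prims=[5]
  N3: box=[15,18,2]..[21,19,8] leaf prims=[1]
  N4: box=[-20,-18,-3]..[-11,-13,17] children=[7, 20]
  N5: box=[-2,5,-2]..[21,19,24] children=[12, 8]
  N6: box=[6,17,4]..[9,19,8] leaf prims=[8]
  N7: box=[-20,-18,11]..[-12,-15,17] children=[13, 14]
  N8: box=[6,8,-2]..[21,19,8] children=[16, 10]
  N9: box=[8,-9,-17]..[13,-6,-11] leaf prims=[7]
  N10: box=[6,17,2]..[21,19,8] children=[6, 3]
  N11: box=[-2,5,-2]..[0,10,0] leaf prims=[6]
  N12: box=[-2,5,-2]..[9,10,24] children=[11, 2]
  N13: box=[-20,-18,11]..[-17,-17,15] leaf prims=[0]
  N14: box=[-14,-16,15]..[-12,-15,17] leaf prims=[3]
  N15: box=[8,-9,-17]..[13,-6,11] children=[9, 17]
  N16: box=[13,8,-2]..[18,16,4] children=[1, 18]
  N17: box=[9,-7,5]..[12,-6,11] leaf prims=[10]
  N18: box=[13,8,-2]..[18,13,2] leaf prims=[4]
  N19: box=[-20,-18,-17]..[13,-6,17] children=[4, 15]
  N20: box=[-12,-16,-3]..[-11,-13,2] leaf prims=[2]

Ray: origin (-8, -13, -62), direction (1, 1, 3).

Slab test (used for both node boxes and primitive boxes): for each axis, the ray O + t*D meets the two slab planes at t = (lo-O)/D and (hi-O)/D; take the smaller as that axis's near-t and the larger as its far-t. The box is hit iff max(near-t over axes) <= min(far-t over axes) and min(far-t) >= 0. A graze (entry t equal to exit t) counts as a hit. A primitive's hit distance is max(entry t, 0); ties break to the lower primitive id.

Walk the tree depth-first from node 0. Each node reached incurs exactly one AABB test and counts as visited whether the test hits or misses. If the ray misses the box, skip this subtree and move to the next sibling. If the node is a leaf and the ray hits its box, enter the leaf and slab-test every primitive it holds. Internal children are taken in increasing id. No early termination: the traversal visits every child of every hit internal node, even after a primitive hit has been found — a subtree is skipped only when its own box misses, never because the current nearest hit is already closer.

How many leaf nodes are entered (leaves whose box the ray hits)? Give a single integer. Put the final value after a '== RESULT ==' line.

Traverse from the root:
N0 x:[-12,29] y:[-5,32] z:[15,86/3] -> hit [15,86/3], descend [5, 19]
  N5 x:[6,29] y:[18,32] z:[20,86/3] -> hit [20,86/3], descend [8, 12]
    N8 x:[14,29] y:[21,32] z:[20,70/3] -> hit [21,70/3], descend [10, 16]
      N10 x:[14,29] y:[30,32] z:[64/3,70/3] -> miss, prune
      N16 x:[21,26] y:[21,29] z:[20,22] -> hit [21,22], descend [1, 18]
        N1 x:[21,23] y:[25,29] z:[21,22] -> miss, prune
        N18 x:[21,26] y:[21,26] z:[20,64/3] -> hit [21,64/3] leaf, test {P4@t=21}
    N12 x:[6,17] y:[18,23] z:[20,86/3] -> miss, prune
  N19 x:[-12,21] y:[-5,7] z:[15,79/3] -> miss, prune

Visited [0, 5, 8, 10, 16, 1, 18, 12, 19]. Tests: 9 box, 1 leaf. Nearest: P4.

== RESULT ==
1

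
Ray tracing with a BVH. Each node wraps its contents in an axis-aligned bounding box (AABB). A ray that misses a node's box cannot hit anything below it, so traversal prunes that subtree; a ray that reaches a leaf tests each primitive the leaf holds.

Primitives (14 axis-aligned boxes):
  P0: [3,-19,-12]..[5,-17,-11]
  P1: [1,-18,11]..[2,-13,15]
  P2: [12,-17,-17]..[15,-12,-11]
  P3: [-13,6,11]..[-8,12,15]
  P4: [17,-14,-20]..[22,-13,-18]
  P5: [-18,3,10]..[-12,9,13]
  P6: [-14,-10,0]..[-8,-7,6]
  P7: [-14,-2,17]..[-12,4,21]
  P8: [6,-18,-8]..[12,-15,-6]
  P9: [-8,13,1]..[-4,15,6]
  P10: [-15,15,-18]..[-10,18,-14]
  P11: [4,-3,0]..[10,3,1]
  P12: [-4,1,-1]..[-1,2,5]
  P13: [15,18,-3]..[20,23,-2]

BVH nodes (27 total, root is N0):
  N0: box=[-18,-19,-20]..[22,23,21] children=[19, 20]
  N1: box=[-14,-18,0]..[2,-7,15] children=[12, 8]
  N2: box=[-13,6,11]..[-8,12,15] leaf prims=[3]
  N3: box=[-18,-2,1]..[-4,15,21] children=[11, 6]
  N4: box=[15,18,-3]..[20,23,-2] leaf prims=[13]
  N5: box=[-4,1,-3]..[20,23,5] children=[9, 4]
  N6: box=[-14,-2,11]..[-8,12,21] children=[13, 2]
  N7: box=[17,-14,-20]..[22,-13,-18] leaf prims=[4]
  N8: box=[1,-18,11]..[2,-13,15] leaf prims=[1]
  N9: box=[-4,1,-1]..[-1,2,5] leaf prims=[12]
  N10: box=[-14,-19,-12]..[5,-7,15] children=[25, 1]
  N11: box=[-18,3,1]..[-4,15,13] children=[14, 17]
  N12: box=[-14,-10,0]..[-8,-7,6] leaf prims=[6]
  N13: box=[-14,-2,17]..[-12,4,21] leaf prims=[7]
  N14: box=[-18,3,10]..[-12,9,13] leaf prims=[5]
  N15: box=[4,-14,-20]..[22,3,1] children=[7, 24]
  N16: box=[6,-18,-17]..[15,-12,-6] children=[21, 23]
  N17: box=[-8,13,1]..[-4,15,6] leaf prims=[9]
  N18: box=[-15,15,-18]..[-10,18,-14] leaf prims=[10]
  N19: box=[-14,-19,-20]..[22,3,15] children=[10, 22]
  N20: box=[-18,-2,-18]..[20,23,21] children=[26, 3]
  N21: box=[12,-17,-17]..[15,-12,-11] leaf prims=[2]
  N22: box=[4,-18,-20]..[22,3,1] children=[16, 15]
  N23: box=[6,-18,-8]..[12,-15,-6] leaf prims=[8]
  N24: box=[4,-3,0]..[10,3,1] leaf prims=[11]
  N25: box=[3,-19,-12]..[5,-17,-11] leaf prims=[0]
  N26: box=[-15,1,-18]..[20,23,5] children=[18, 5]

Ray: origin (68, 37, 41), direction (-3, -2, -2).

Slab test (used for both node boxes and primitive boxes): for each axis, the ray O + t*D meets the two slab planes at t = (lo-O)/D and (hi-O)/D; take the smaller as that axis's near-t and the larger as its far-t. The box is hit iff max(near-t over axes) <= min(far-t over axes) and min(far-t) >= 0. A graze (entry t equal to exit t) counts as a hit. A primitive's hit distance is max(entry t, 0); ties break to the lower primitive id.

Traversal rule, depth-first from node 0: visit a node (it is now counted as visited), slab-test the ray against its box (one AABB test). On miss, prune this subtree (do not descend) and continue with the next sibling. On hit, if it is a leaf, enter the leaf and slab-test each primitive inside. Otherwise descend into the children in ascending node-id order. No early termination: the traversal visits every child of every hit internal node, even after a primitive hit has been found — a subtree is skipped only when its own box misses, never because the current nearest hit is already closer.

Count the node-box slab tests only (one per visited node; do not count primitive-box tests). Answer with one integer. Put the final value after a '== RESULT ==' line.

Trace the traversal:
N0 x:[46/3,86/3] y:[7,28] z:[10,61/2] -> hit [46/3,28], descend [19, 20]
  N19 x:[46/3,82/3] y:[17,28] z:[13,61/2] -> hit [17,82/3], descend [10, 22]
    N10 x:[21,82/3] y:[22,28] z:[13,53/2] -> hit [22,53/2], descend [1, 25]
      N1 x:[22,82/3] y:[22,55/2] z:[13,41/2] -> miss, prune
      N25 x:[21,65/3] y:[27,28] z:[26,53/2] -> miss, prune
    N22 x:[46/3,64/3] y:[17,55/2] z:[20,61/2] -> hit [20,64/3], descend [15, 16]
      N15 x:[46/3,64/3] y:[17,51/2] z:[20,61/2] -> hit [20,64/3], descend [7, 24]
        N7 x:[46/3,17] y:[25,51/2] z:[59/2,61/2] -> miss, prune
        N24 x:[58/3,64/3] y:[17,20] z:[20,41/2] -> hit [20,20] leaf, test {P11@t=20}
      N16 x:[53/3,62/3] y:[49/2,55/2] z:[47/2,29] -> miss, prune
  N20 x:[16,86/3] y:[7,39/2] z:[10,59/2] -> hit [16,39/2], descend [3, 26]
    N3 x:[24,86/3] y:[11,39/2] z:[10,20] -> miss, prune
    N26 x:[16,83/3] y:[7,18] z:[18,59/2] -> hit [18,18], descend [5, 18]
      N5 x:[16,24] y:[7,18] z:[18,22] -> hit [18,18], descend [4, 9]
        N4 x:[16,53/3] y:[7,19/2] z:[43/2,22] -> miss, prune
        N9 x:[23,24] y:[35/2,18] z:[18,21] -> miss, prune
      N18 x:[26,83/3] y:[19/2,11] z:[55/2,59/2] -> miss, prune

Visited [0, 19, 10, 1, 25, 22, 15, 7, 24, 16, 20, 3, 26, 5, 4, 9, 18]. Tests: 17 box, 1 leaf. Nearest: P11.

== RESULT ==
17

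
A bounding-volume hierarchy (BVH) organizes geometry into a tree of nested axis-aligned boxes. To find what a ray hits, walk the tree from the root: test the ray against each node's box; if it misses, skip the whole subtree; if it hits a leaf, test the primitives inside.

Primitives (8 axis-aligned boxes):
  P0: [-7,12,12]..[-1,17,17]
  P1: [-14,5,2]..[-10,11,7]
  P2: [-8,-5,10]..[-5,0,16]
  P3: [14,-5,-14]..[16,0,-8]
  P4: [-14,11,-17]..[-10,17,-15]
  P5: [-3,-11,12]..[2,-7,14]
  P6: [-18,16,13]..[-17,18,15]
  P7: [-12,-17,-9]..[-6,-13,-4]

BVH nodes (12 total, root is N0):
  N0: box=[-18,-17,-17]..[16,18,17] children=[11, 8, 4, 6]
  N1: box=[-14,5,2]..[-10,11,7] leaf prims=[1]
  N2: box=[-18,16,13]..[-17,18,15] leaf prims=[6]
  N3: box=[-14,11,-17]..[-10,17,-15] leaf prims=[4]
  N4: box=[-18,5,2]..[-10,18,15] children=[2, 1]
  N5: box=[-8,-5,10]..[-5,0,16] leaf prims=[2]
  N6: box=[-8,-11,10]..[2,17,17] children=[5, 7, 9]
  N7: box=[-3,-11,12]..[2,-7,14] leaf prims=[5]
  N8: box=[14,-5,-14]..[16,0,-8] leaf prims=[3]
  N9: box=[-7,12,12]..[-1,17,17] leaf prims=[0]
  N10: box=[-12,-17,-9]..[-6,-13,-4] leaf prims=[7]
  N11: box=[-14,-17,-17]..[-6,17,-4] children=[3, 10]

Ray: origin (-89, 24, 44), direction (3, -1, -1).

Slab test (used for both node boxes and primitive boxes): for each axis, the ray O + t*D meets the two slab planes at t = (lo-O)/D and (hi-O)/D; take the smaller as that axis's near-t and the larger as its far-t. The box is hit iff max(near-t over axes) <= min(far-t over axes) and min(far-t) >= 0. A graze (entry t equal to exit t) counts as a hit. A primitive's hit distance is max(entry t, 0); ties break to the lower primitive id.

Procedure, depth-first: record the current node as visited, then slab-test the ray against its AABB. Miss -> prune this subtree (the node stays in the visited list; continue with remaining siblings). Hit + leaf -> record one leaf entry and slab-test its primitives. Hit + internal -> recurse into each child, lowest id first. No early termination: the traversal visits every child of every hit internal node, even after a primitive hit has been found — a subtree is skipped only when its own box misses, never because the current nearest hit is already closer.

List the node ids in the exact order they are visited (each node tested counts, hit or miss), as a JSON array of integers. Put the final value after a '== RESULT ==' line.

Walk:
N0 x:[71/3,35] y:[6,41] z:[27,61] -> hit [27,35], descend [4, 6, 8, 11]
  N4 x:[71/3,79/3] y:[6,19] z:[29,42] -> miss, prune
  N6 x:[27,91/3] y:[7,35] z:[27,34] -> hit [27,91/3], descend [5, 7, 9]
    N5 x:[27,28] y:[24,29] z:[28,34] -> hit [28,28] leaf, test {P2@t=28}
    N7 x:[86/3,91/3] y:[31,35] z:[30,32] -> miss, prune
    N9 x:[82/3,88/3] y:[7,12] z:[27,32] -> miss, prune
  N8 x:[103/3,35] y:[24,29] z:[52,58] -> miss, prune
  N11 x:[25,83/3] y:[7,41] z:[48,61] -> miss, prune

Summary -> nodes [0, 4, 6, 5, 7, 9, 8, 11]; box-tests=8; leaf-entries=1; first=P2

== RESULT ==
[0, 4, 6, 5, 7, 9, 8, 11]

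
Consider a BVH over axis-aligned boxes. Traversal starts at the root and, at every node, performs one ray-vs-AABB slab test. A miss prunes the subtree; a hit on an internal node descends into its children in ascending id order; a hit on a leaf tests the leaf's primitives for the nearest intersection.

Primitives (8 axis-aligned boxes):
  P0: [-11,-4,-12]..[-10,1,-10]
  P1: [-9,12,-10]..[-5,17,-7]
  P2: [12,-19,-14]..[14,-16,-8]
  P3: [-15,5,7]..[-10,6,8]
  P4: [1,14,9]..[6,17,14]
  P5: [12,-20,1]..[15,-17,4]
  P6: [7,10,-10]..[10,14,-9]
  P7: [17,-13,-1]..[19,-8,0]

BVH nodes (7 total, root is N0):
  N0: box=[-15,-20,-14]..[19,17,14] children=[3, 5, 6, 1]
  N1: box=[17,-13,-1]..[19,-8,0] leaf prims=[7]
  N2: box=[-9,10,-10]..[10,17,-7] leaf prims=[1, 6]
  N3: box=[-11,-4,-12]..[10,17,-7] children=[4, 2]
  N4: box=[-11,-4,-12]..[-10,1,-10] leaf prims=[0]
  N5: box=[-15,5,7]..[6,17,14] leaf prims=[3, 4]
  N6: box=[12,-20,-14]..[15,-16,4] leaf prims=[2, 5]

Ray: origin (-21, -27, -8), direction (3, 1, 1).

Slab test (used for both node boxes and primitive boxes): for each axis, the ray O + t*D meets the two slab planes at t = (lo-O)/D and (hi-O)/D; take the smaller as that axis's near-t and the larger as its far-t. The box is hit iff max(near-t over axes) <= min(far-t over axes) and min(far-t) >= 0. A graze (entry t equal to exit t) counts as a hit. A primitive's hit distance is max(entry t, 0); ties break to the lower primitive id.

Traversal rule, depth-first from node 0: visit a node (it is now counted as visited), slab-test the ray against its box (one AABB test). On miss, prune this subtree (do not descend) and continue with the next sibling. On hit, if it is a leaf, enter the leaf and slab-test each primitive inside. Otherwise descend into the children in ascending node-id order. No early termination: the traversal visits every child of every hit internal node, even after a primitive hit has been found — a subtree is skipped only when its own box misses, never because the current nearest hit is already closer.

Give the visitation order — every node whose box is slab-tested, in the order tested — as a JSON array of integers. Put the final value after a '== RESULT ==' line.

Traverse from the root:
N0 x:[2,40/3] y:[7,44] z:[-6,22] -> hit [7,40/3], descend [1, 3, 5, 6]
  N1 x:[38/3,40/3] y:[14,19] z:[7,8] -> miss, prune
  N3 x:[10/3,31/3] y:[23,44] z:[-4,1] -> miss, prune
  N5 x:[2,9] y:[32,44] z:[15,22] -> miss, prune
  N6 x:[11,12] y:[7,11] z:[-6,12] -> hit [11,11] leaf, test {P2(miss), P5(miss)}

Visited [0, 1, 3, 5, 6]. Tests: 5 box, 1 leaf. Nearest: miss.

== RESULT ==
[0, 1, 3, 5, 6]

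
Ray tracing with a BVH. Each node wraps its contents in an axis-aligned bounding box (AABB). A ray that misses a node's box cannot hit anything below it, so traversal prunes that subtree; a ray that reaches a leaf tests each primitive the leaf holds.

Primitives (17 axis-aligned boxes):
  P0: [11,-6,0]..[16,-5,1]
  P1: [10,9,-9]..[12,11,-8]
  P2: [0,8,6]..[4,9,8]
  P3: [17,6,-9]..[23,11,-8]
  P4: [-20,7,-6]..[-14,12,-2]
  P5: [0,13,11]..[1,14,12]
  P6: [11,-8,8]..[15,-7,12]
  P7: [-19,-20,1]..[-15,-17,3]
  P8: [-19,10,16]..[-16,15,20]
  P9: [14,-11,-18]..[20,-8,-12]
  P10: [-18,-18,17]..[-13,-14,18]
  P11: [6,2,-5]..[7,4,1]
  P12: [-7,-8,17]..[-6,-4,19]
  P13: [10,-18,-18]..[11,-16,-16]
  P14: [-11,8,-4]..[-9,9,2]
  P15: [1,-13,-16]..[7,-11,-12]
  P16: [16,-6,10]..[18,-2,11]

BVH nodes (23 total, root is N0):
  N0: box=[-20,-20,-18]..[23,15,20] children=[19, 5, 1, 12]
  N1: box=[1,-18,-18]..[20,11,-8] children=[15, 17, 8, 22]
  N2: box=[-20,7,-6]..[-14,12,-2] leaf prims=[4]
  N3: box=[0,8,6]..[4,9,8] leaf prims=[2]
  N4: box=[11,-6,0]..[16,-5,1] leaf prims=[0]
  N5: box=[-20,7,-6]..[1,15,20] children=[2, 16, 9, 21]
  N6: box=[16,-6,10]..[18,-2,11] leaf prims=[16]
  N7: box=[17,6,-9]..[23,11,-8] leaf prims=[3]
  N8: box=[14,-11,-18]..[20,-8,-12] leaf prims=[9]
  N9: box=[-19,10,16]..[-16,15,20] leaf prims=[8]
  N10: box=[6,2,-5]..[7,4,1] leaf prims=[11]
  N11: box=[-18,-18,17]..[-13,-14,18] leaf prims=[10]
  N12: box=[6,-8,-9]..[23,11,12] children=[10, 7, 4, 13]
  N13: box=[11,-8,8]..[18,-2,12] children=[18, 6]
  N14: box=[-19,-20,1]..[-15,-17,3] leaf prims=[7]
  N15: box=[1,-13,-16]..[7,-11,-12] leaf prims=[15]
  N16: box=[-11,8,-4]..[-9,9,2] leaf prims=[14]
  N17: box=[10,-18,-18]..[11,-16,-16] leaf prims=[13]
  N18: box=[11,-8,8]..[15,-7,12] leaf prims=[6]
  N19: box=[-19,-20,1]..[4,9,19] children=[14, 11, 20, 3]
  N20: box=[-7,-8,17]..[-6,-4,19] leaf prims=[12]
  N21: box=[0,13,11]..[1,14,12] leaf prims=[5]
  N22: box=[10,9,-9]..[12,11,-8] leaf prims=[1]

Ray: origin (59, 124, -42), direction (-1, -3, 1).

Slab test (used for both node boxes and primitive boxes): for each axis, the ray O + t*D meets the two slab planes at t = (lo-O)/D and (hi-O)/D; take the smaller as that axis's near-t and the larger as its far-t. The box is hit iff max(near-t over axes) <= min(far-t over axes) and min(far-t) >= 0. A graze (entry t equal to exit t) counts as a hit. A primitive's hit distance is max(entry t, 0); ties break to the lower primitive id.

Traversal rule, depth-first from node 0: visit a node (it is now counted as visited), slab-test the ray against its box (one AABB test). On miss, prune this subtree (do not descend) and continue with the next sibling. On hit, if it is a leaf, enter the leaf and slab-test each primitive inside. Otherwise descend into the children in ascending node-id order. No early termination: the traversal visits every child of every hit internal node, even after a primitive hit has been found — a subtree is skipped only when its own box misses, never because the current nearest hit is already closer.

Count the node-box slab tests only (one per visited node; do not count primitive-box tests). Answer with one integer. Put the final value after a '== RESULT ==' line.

Trace the traversal:
N0 x:[36,79] y:[109/3,48] z:[24,62] -> hit [109/3,48], descend [1, 5, 12, 19]
  N1 x:[39,58] y:[113/3,142/3] z:[24,34] -> miss, prune
  N5 x:[58,79] y:[109/3,39] z:[36,62] -> miss, prune
  N12 x:[36,53] y:[113/3,44] z:[33,54] -> hit [113/3,44], descend [4, 7, 10, 13]
    N4 x:[43,48] y:[43,130/3] z:[42,43] -> hit [43,43] leaf, test {P0@t=43}
    N7 x:[36,42] y:[113/3,118/3] z:[33,34] -> miss, prune
    N10 x:[52,53] y:[40,122/3] z:[37,43] -> miss, prune
    N13 x:[41,48] y:[42,44] z:[50,54] -> miss, prune
  N19 x:[55,78] y:[115/3,48] z:[43,61] -> miss, prune

Summary -> nodes [0, 1, 5, 12, 4, 7, 10, 13, 19]; box-tests=9; leaf-entries=1; first=P0

== RESULT ==
9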